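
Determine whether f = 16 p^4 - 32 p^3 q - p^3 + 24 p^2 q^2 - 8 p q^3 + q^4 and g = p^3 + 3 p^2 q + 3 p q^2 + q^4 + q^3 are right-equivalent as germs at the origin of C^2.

Yes.

The Hessian of f at 0 has rank 0. Corank 2; j^3 = -p^3 is a perfect cube, so E-series; the 4-jet and mu = 6 give E_6. The Hessian of g at 0 has rank 0. Corank 2; j^3 = (p + q)^3 is a perfect cube, so E-series; the 4-jet and mu = 6 give E_6. Both have type E_6, hence right-equivalent.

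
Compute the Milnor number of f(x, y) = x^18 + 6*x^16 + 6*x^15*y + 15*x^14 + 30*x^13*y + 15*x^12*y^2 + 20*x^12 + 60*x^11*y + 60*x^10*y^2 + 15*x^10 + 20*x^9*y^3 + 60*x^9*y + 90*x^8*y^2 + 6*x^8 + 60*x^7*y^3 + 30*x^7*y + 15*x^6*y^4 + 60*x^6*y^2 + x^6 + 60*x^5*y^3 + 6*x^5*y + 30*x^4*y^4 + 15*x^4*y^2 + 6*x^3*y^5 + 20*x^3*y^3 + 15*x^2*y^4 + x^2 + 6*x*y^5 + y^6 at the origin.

5

The Hessian of f at 0 has rank 1. Corank 1: A-series; mu = 5 gives A_5.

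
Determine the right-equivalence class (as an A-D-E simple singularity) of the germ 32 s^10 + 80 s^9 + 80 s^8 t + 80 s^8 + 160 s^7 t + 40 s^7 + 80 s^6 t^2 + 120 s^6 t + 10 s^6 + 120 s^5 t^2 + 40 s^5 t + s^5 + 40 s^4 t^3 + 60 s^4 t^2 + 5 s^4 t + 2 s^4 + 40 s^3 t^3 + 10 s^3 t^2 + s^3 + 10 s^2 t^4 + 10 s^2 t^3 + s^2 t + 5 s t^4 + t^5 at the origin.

The Hessian of f at 0 is [[0, 0], [0, 0]] with rank 0, so corank 2. A Groebner basis of the Jacobian ideal J(f) in C{s,t} is {-s*t/5 + t^4, s*t^2, s^2 + s*t}; counting standard monomials gives mu = 6. Corank 2; j^3 = s^2*(s + t) has shape L^2 M (L != M), so D-series; mu = 6 gives D_6.

D_{6}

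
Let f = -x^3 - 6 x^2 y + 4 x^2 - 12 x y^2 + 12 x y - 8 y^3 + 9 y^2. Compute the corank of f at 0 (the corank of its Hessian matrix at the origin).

1

Hessian at 0 has rank 1.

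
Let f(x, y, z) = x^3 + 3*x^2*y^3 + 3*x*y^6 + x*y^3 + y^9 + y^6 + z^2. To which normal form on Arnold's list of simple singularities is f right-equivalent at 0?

E_{7}

The Hessian of f at 0 has rank 1. Corank 2; j^3 = x^3 is a perfect cube, so E-series; the 4-jet and mu = 7 give E_7.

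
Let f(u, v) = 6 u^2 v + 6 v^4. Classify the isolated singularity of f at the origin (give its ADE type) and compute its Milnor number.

Type D5, Milnor number mu = 5.

The Hessian of f at 0 has rank 0. Corank 2; j^3 = 6*u^2*v has shape L^2 M (L != M), so D-series; mu = 5 gives D_5.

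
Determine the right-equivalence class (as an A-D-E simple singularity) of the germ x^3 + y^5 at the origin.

E_8

The Hessian of f at 0 has rank 0. Corank 2; j^3 = x^3 is a perfect cube, so E-series; the 5-jet and mu = 8 give E_8.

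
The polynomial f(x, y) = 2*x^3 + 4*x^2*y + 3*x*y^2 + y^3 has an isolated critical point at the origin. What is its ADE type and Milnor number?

Type D4, Milnor number mu = 4.

The Hessian of f at 0 is [[0, 0], [0, 0]] with rank 0, so corank 2. A Groebner basis of the Jacobian ideal J(f) in C{x,y} is {y^3, x^2 - 3*y^2/2, x*y + 3*y^2/2}; counting standard monomials gives mu = 4. Corank 2; j^3 = (x + y)*(2*x^2 + 2*x*y + y^2) splits into three distinct lines over C (the quadratic factor has nonzero discriminant), so D_4.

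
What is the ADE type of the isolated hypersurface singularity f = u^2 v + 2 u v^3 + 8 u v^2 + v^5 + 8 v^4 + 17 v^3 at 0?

The Hessian of f at 0 is [[0, 0], [0, 0]] with rank 0, so corank 2. A Groebner basis of the Jacobian ideal J(f) in C{u,v} is {v^3, u^2 - 13*v^2, u*v + 4*v^2}; counting standard monomials gives mu = 4. Corank 2; j^3 = v*(u^2 + 8*u*v + 17*v^2) splits into three distinct lines over C (the quadratic factor has nonzero discriminant), so D_4.

D_{4}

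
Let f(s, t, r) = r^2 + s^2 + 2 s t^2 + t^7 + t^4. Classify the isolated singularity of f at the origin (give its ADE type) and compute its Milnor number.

The Hessian of f at 0 is [[2, 0, 0], [0, 0, 0], [0, 0, 2]] with rank 2, so corank 1. A Groebner basis of the Jacobian ideal J(f) in C{s,t,r} is {s^3, s + t^2, r}; counting standard monomials gives mu = 6. Corank 1: A-series; mu = 6 gives A_6.

Type A_{6}, Milnor number mu = 6.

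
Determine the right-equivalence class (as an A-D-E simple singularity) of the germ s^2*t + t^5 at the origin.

D_6

The Hessian of f at 0 is [[0, 0], [0, 0]] with rank 0, so corank 2. A Groebner basis of the Jacobian ideal J(f) in C{s,t} is {s^2/5 + t^4, s^3, s*t}; counting standard monomials gives mu = 6. Corank 2; j^3 = s^2*t has shape L^2 M (L != M), so D-series; mu = 6 gives D_6.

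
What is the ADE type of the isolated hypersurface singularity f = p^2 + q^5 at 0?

A_4

The Hessian of f at 0 has rank 1. Corank 1: A-series; mu = 4 gives A_4.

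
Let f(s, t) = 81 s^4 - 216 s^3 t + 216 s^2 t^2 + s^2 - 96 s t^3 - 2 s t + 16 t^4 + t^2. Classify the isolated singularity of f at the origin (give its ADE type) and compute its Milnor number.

The Hessian of f at 0 has rank 1. Corank 1: A-series; mu = 3 gives A_3.

Type A3, Milnor number mu = 3.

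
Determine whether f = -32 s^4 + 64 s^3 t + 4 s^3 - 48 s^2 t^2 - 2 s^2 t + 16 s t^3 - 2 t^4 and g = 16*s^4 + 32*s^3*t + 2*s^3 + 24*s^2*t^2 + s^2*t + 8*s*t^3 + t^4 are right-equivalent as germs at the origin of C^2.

The Hessian of f at 0 is [[0, 0], [0, 0]] with rank 0, so corank 2. A Groebner basis of the Jacobian ideal J(f) in C{s,t} is {s*t^2, s*t/8 + t^3, s^2 - s*t/2}; counting standard monomials gives mu = 5. Corank 2; j^3 = 2*s^2*(2*s - t) has shape L^2 M (L != M), so D-series; mu = 5 gives D_5. The Hessian of g at 0 is [[0, 0], [0, 0]] with rank 0, so corank 2. A Groebner basis of the Jacobian ideal J(g) in C{s,t} is {s*t^2, -s*t/8 + t^3, s^2 + s*t/2}; counting standard monomials gives mu = 5. Corank 2; j^3 = s^2*(2*s + t) has shape L^2 M (L != M), so D-series; mu = 5 gives D_5. Both have type D_5, hence right-equivalent.

Yes.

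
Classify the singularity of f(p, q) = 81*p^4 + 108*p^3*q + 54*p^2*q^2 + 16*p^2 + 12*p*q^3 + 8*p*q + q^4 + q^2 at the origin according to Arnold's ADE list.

A3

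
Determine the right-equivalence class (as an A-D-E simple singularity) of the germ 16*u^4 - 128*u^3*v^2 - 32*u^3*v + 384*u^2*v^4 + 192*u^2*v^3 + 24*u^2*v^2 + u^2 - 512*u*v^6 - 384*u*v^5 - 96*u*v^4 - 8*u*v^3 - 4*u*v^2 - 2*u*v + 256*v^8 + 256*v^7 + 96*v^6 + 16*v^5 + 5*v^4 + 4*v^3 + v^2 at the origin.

A_{3}

The Hessian of f at 0 is [[2, -2], [-2, 2]] with rank 1, so corank 1. A Groebner basis of the Jacobian ideal J(f) in C{u,v} is {u^2 - u/2 + v/2, u*v - u/2 + v/2, -u/2 + v^2 + v/2}; counting standard monomials gives mu = 3. Corank 1: A-series; mu = 3 gives A_3.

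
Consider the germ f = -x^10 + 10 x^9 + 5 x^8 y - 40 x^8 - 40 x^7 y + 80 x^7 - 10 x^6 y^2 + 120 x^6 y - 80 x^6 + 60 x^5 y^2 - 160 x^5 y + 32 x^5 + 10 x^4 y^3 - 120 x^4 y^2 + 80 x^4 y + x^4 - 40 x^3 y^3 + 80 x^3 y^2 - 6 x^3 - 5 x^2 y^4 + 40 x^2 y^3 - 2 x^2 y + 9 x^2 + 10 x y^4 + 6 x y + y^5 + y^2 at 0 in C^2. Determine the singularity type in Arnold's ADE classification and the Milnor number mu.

The Hessian of f at 0 is [[18, 6], [6, 2]] with rank 1, so corank 1. A Groebner basis of the Jacobian ideal J(f) in C{x,y} is {243*x/2 + y^3 - 9*y^2/2 + 81*y/2, x^2 - 3*x - y, x*y + 9*x/2 + y^2/6 + 3*y/2}; counting standard monomials gives mu = 4. Corank 1: A-series; mu = 4 gives A_4.

Type A_{4}, Milnor number mu = 4.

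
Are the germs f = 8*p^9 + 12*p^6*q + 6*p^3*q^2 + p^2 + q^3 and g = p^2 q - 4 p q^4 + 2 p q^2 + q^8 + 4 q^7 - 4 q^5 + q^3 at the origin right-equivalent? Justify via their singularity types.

The Hessian of f at 0 is [[2, 0], [0, 0]] with rank 1, so corank 1. A Groebner basis of the Jacobian ideal J(f) in C{p,q} is {q^2, p}; counting standard monomials gives mu = 2. Corank 1: A-series; mu = 2 gives A_2. The Hessian of g at 0 is [[0, 0], [0, 0]] with rank 0, so corank 2. A Groebner basis of the Jacobian ideal J(g) in C{p,q} is {p^2*q^2 + 2*p^2*q + p^2 + 4*p*q^2 + 3*p*q/2 + 2*q^3 + q^2/2, -p^2*q - p^2/2 + p*q^3 - 2*p*q^2 - p*q/2 - q^3, -p*q/2 + q^4 - q^2/2, p^3 + 3*p^2*q + 3*p*q^2 + q^3}; counting standard monomials gives mu = 9. Corank 2; j^3 = q*(p + q)^2 has shape L^2 M (L != M), so D-series; mu = 9 gives D_9. f is A_2 but g is D_9, hence not right-equivalent.

No.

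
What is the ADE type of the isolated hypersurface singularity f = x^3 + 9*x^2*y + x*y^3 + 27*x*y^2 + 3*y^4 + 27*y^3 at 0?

E_7

The Hessian of f at 0 has rank 0. Corank 2; j^3 = (x + 3*y)^3 is a perfect cube, so E-series; the 4-jet and mu = 7 give E_7.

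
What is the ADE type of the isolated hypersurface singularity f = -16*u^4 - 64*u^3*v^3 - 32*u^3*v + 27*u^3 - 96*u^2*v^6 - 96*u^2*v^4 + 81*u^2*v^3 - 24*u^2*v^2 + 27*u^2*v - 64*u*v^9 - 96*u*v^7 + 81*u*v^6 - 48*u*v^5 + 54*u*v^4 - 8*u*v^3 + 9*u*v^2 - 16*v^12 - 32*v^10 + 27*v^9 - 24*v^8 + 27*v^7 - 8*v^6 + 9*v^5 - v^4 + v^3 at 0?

The Hessian of f at 0 has rank 0. Corank 2; j^3 = (3*u + v)^3 is a perfect cube, so E-series; the 4-jet and mu = 6 give E_6.

E6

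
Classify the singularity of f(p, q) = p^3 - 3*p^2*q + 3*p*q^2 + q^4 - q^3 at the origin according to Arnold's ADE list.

E_{6}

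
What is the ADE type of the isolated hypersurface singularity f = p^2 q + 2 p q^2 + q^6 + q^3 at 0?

The Hessian of f at 0 has rank 0. Corank 2; j^3 = q*(p + q)^2 has shape L^2 M (L != M), so D-series; mu = 7 gives D_7.

D_{7}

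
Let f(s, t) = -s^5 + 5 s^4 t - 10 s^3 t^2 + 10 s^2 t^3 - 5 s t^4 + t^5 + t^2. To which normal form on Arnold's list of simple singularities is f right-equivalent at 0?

The Hessian of f at 0 is [[0, 0], [0, 2]] with rank 1, so corank 1. A Groebner basis of the Jacobian ideal J(f) in C{s,t} is {s^4, t}; counting standard monomials gives mu = 4. Corank 1: A-series; mu = 4 gives A_4.

A_{4}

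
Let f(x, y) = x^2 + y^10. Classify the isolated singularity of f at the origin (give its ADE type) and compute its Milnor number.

The Hessian of f at 0 is [[2, 0], [0, 0]] with rank 1, so corank 1. A Groebner basis of the Jacobian ideal J(f) in C{x,y} is {y^9, x}; counting standard monomials gives mu = 9. Corank 1: A-series; mu = 9 gives A_9.

Type A_{9}, Milnor number mu = 9.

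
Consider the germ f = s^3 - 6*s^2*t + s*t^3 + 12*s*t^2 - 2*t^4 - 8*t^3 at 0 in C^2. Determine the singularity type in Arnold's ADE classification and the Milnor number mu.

Type E_7, Milnor number mu = 7.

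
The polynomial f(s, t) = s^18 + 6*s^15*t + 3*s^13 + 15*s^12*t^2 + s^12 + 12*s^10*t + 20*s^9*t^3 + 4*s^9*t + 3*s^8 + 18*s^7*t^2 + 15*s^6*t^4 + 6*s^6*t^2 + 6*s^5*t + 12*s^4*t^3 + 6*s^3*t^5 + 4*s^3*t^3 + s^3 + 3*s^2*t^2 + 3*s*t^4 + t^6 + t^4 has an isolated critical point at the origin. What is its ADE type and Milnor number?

Type E_6, Milnor number mu = 6.

The Hessian of f at 0 has rank 0. Corank 2; j^3 = s^3 is a perfect cube, so E-series; the 4-jet and mu = 6 give E_6.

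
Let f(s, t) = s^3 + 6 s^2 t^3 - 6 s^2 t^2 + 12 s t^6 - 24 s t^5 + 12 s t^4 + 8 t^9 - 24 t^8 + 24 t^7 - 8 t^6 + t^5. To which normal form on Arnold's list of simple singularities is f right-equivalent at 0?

The Hessian of f at 0 has rank 0. Corank 2; j^3 = s^3 is a perfect cube, so E-series; the 5-jet and mu = 8 give E_8.

E8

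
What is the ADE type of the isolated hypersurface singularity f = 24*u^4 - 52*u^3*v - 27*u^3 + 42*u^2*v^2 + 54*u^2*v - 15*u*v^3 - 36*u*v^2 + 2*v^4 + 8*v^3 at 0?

E_{7}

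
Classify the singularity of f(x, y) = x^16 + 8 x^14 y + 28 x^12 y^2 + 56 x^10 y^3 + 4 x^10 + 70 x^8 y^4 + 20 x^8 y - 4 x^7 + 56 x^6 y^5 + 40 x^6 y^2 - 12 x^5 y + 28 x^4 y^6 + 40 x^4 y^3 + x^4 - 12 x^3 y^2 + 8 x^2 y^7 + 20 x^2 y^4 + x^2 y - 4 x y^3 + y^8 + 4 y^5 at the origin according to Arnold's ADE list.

D_{9}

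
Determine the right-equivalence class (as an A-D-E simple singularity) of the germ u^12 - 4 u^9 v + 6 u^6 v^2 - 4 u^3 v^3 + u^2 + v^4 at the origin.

The Hessian of f at 0 has rank 1. Corank 1: A-series; mu = 3 gives A_3.

A3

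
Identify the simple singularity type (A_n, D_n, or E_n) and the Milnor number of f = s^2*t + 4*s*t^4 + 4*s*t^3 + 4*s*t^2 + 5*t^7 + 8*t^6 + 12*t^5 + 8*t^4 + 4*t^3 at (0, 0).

Type D8, Milnor number mu = 8.

The Hessian of f at 0 is [[0, 0], [0, 0]] with rank 0, so corank 2. A Groebner basis of the Jacobian ideal J(f) in C{s,t} is {-2*s^2/3 + s*t^3 - 11*s*t^2/3 - 4*s*t/3 - 14*t^3/3, s*t/2 + t^4 + t^3 + t^2, s^3 - 56*s^2/3 - 296*s*t^2/3 - 76*s*t/3 - 272*t^3/3 + 24*t^2, s^2*t + 8*s^2/3 + 50*s*t^2/3 + 10*s*t/3 + 44*t^3/3 - 4*t^2}; counting standard monomials gives mu = 8. Corank 2; j^3 = t*(s + 2*t)^2 has shape L^2 M (L != M), so D-series; mu = 8 gives D_8.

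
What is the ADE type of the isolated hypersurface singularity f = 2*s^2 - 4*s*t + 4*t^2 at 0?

A_{1}

The Hessian of f at 0 has rank 2. Corank 0: nondegenerate Morse point, so A_1.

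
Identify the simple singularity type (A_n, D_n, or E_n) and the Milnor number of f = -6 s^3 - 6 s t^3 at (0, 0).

Type E_7, Milnor number mu = 7.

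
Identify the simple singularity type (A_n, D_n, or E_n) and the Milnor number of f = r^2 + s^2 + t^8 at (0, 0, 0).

Type A_7, Milnor number mu = 7.

The Hessian of f at 0 is [[2, 0, 0], [0, 0, 0], [0, 0, 2]] with rank 2, so corank 1. A Groebner basis of the Jacobian ideal J(f) in C{s,t,r} is {t^7, s, r}; counting standard monomials gives mu = 7. Corank 1: A-series; mu = 7 gives A_7.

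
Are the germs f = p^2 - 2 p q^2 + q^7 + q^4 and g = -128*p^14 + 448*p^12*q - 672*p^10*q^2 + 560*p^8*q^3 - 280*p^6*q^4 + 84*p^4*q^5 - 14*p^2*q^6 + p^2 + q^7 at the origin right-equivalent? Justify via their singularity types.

The Hessian of f at 0 has rank 1. Corank 1: A-series; mu = 6 gives A_6. The Hessian of g at 0 has rank 1. Corank 1: A-series; mu = 6 gives A_6. Both have type A_6, hence right-equivalent.

Yes.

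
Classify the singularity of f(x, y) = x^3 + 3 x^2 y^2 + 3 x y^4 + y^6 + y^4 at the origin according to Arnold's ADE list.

E6

The Hessian of f at 0 is [[0, 0], [0, 0]] with rank 0, so corank 2. A Groebner basis of the Jacobian ideal J(f) in C{x,y} is {x^3, x^2*y, x^2/2 + x*y^2, y^3}; counting standard monomials gives mu = 6. Corank 2; j^3 = x^3 is a perfect cube, so E-series; the 4-jet and mu = 6 give E_6.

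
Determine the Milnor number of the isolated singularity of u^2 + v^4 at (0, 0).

The Hessian of f at 0 has rank 1. Corank 1: A-series; mu = 3 gives A_3.

3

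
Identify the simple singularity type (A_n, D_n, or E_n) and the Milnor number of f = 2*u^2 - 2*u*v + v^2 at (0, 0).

Type A1, Milnor number mu = 1.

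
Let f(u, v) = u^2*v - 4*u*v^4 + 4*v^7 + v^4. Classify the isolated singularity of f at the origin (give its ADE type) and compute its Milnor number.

Type D_5, Milnor number mu = 5.

The Hessian of f at 0 has rank 0. Corank 2; j^3 = u^2*v has shape L^2 M (L != M), so D-series; mu = 5 gives D_5.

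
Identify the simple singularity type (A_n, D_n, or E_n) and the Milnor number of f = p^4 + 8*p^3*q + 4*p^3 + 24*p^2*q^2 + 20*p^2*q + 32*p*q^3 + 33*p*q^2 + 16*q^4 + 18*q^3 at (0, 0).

Type D_{5}, Milnor number mu = 5.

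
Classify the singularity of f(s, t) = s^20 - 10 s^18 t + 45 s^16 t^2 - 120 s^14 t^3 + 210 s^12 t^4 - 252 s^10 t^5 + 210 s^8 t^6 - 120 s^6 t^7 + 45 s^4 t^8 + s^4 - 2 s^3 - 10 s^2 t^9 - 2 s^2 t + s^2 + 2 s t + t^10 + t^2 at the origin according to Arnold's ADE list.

A9

The Hessian of f at 0 is [[2, 2], [2, 2]] with rank 1, so corank 1. A Groebner basis of the Jacobian ideal J(f) in C{s,t} is {s*t^4 + 10*s*t^3 + 15*s*t^2 + 7*s*t + s + 4*t^4 + 10*t^3 + 6*t^2 + t, -30*s*t^3 - 54*s*t^2 - 27*s*t - 4*s + t^5 - 10*t^4 - 35*t^3 - 23*t^2 - 4*t, s^2 - s - t}; counting standard monomials gives mu = 9. Corank 1: A-series; mu = 9 gives A_9.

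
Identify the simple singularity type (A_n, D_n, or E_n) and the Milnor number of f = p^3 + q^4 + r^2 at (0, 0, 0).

Type E6, Milnor number mu = 6.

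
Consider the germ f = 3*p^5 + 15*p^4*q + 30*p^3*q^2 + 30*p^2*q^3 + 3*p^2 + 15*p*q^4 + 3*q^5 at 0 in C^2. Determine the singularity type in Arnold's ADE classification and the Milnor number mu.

Type A_{4}, Milnor number mu = 4.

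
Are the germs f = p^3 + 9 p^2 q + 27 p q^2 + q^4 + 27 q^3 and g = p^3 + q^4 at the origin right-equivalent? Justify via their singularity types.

Yes.

The Hessian of f at 0 has rank 0. Corank 2; j^3 = (p + 3*q)^3 is a perfect cube, so E-series; the 4-jet and mu = 6 give E_6. The Hessian of g at 0 has rank 0. Corank 2; j^3 = p^3 is a perfect cube, so E-series; the 4-jet and mu = 6 give E_6. Both have type E_6, hence right-equivalent.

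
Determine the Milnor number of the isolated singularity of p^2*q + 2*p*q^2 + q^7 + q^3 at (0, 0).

8

The Hessian of f at 0 has rank 0. Corank 2; j^3 = q*(p + q)^2 has shape L^2 M (L != M), so D-series; mu = 8 gives D_8.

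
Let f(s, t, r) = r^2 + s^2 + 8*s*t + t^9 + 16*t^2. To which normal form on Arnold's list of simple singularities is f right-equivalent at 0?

A_{8}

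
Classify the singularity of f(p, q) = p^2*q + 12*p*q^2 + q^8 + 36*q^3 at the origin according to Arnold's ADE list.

The Hessian of f at 0 has rank 0. Corank 2; j^3 = q*(p + 6*q)^2 has shape L^2 M (L != M), so D-series; mu = 9 gives D_9.

D_9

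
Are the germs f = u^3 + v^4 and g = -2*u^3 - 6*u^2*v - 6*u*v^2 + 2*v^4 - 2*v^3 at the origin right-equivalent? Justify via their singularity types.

The Hessian of f at 0 has rank 0. Corank 2; j^3 = u^3 is a perfect cube, so E-series; the 4-jet and mu = 6 give E_6. The Hessian of g at 0 has rank 0. Corank 2; j^3 = -2*(u + v)^3 is a perfect cube, so E-series; the 4-jet and mu = 6 give E_6. Both have type E_6, hence right-equivalent.

Yes.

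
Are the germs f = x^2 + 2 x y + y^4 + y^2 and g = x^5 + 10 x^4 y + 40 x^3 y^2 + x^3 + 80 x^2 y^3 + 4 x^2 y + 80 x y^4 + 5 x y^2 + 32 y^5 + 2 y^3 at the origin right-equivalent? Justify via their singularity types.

No.

The Hessian of f at 0 is [[2, 2], [2, 2]] with rank 1, so corank 1. A Groebner basis of the Jacobian ideal J(f) in C{x,y} is {y^3, x + y}; counting standard monomials gives mu = 3. Corank 1: A-series; mu = 3 gives A_3. The Hessian of g at 0 is [[0, 0], [0, 0]] with rank 0, so corank 2. A Groebner basis of the Jacobian ideal J(g) in C{x,y} is {-x*y/5 + y^4 - y^2/5, x*y^2 + y^3, x^2 + 3*x*y + 2*y^2}; counting standard monomials gives mu = 6. Corank 2; j^3 = (x + y)^2*(x + 2*y) has shape L^2 M (L != M), so D-series; mu = 6 gives D_6. f is A_3 but g is D_6, hence not right-equivalent.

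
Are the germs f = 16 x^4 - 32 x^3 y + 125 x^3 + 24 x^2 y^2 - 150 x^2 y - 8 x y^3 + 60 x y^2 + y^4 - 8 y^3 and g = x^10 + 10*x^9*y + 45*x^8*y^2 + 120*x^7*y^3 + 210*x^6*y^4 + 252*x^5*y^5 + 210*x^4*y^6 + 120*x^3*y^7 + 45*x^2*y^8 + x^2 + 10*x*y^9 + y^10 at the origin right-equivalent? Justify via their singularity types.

The Hessian of f at 0 is [[0, 0], [0, 0]] with rank 0, so corank 2. A Groebner basis of the Jacobian ideal J(f) in C{x,y} is {y^4, x*y^2 - 13*y^3/30, x^2 - 4*x*y/5 + 4*y^2/25}; counting standard monomials gives mu = 6. Corank 2; j^3 = (5*x - 2*y)^3 is a perfect cube, so E-series; the 4-jet and mu = 6 give E_6. The Hessian of g at 0 is [[2, 0], [0, 0]] with rank 1, so corank 1. A Groebner basis of the Jacobian ideal J(g) in C{x,y} is {y^9, x}; counting standard monomials gives mu = 9. Corank 1: A-series; mu = 9 gives A_9. f is E_6 but g is A_9, hence not right-equivalent.

No.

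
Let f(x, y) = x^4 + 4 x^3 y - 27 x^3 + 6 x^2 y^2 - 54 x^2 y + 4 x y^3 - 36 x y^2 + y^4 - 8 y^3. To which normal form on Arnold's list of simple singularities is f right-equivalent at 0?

E6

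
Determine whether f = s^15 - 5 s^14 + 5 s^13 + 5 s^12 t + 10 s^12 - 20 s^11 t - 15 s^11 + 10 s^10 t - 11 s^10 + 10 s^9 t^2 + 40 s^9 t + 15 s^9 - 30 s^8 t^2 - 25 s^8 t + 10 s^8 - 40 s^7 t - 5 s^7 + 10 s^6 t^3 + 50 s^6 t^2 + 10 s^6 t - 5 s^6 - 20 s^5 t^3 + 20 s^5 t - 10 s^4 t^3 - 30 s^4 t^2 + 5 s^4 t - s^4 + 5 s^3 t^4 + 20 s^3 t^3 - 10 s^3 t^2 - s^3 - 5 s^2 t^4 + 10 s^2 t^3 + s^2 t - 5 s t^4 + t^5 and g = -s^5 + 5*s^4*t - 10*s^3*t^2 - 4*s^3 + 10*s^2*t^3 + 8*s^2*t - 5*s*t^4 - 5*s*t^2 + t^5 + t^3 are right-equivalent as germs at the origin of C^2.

The Hessian of f at 0 is [[0, 0], [0, 0]] with rank 0, so corank 2. A Groebner basis of the Jacobian ideal J(f) in C{s,t} is {s*t/5 + t^4, s*t^2, s^2 - s*t}; counting standard monomials gives mu = 6. Corank 2; j^3 = -s^2*(s - t) has shape L^2 M (L != M), so D-series; mu = 6 gives D_6. The Hessian of g at 0 is [[0, 0], [0, 0]] with rank 0, so corank 2. A Groebner basis of the Jacobian ideal J(g) in C{s,t} is {32*s*t/5 + t^4 - 16*t^2/5, s*t^2 - t^3/2, s^2 - 3*s*t/2 + t^2/2}; counting standard monomials gives mu = 6. Corank 2; j^3 = -(s - t)*(2*s - t)^2 has shape L^2 M (L != M), so D-series; mu = 6 gives D_6. Both have type D_6, hence right-equivalent.

Yes.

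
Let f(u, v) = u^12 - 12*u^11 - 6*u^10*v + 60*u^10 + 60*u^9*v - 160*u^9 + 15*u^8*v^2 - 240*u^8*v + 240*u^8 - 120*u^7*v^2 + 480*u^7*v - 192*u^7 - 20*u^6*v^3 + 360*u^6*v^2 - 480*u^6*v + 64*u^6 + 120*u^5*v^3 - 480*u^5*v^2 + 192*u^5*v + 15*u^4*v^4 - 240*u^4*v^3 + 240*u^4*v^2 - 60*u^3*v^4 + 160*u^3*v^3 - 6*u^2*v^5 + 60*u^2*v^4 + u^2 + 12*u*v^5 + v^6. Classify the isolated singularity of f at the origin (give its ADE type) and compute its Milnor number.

Type A_5, Milnor number mu = 5.

The Hessian of f at 0 has rank 1. Corank 1: A-series; mu = 5 gives A_5.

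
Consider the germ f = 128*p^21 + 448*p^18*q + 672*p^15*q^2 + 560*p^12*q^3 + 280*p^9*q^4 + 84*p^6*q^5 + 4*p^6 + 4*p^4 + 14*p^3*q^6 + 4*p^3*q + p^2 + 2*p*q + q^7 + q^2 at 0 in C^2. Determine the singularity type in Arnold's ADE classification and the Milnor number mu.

Type A_{6}, Milnor number mu = 6.

The Hessian of f at 0 has rank 1. Corank 1: A-series; mu = 6 gives A_6.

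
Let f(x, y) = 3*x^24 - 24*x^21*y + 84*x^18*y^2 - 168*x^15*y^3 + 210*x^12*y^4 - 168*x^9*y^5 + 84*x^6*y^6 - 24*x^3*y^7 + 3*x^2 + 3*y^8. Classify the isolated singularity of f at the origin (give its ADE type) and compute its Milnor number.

The Hessian of f at 0 has rank 1. Corank 1: A-series; mu = 7 gives A_7.

Type A_7, Milnor number mu = 7.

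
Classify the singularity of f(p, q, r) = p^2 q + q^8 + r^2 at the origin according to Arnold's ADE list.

D_{9}

The Hessian of f at 0 has rank 1. Corank 2; j^3 = p^2*q has shape L^2 M (L != M), so D-series; mu = 9 gives D_9.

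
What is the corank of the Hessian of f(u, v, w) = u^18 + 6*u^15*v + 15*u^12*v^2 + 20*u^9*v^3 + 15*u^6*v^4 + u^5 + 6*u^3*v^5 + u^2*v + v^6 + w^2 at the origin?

2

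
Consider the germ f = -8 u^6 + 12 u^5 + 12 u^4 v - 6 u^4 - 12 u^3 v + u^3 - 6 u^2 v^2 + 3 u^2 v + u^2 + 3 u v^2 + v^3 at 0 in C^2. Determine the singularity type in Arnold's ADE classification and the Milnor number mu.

The Hessian of f at 0 is [[2, 0], [0, 0]] with rank 1, so corank 1. A Groebner basis of the Jacobian ideal J(f) in C{u,v} is {v^2, u}; counting standard monomials gives mu = 2. Corank 1: A-series; mu = 2 gives A_2.

Type A_2, Milnor number mu = 2.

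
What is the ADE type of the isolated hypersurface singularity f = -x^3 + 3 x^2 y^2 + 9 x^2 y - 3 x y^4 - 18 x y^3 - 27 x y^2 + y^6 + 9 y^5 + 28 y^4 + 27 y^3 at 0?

E6

The Hessian of f at 0 is [[0, 0], [0, 0]] with rank 0, so corank 2. A Groebner basis of the Jacobian ideal J(f) in C{x,y} is {x^3 - 27*x^2/2 + 81*x*y - 243*y^2/2, x^2*y - 3*x^2 + 18*x*y - 27*y^2, -x^2/2 + x*y^2 + 3*x*y - 9*y^2/2, y^3}; counting standard monomials gives mu = 6. Corank 2; j^3 = -(x - 3*y)^3 is a perfect cube, so E-series; the 4-jet and mu = 6 give E_6.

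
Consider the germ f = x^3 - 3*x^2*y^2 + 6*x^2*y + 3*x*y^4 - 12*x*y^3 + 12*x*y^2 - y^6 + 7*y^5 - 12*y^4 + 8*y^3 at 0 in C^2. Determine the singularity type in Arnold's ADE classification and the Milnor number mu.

The Hessian of f at 0 has rank 0. Corank 2; j^3 = (x + 2*y)^3 is a perfect cube, so E-series; the 5-jet and mu = 8 give E_8.

Type E_8, Milnor number mu = 8.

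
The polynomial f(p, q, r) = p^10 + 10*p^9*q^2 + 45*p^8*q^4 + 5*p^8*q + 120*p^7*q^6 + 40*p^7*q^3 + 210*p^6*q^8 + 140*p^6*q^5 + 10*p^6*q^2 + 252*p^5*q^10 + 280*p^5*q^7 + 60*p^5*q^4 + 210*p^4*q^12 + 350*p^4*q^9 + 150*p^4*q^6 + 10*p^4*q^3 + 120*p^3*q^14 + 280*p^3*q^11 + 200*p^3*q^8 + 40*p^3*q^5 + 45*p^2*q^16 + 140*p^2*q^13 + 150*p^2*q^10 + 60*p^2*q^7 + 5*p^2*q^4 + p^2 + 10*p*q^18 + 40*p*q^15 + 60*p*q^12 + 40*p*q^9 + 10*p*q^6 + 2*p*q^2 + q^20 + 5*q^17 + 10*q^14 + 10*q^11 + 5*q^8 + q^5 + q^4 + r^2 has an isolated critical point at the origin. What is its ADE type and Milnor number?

The Hessian of f at 0 has rank 2. Corank 1: A-series; mu = 4 gives A_4.

Type A_4, Milnor number mu = 4.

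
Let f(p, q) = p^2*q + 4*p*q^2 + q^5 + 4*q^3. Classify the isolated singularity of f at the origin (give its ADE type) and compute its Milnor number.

Type D_{6}, Milnor number mu = 6.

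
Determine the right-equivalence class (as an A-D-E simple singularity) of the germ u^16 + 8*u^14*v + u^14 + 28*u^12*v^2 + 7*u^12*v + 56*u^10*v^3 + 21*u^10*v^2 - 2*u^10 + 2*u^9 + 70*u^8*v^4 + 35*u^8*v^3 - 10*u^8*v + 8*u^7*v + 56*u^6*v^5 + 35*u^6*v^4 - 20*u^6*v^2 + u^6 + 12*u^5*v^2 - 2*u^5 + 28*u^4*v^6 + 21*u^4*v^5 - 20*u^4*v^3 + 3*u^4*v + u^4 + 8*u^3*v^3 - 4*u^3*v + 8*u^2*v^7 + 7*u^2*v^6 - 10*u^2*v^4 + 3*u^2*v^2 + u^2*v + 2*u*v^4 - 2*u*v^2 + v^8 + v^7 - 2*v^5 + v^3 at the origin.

D_{9}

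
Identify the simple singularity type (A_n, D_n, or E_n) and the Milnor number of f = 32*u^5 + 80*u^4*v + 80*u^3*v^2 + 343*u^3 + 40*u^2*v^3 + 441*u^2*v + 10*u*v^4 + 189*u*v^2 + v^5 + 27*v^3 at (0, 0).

Type E_8, Milnor number mu = 8.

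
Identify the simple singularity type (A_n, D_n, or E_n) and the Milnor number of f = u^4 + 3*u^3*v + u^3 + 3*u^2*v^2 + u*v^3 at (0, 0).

The Hessian of f at 0 is [[0, 0], [0, 0]] with rank 0, so corank 2. A Groebner basis of the Jacobian ideal J(f) in C{u,v} is {3*u^2 + v^4 + v^3, u^3, u^2*v - u^2 - v^3/3, 2*u^2 + u*v^2 + 2*v^3/3}; counting standard monomials gives mu = 7. Corank 2; j^3 = u^3 is a perfect cube, so E-series; the 4-jet and mu = 7 give E_7.

Type E_{7}, Milnor number mu = 7.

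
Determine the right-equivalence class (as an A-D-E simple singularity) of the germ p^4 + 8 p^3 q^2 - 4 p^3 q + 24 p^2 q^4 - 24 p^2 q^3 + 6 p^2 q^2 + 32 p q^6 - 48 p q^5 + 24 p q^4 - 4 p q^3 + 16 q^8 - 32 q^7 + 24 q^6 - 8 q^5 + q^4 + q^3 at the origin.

E_{6}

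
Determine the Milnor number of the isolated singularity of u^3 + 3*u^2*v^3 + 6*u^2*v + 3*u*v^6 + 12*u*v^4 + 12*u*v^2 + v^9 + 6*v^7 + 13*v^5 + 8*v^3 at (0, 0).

The Hessian of f at 0 has rank 0. Corank 2; j^3 = (u + 2*v)^3 is a perfect cube, so E-series; the 5-jet and mu = 8 give E_8.

8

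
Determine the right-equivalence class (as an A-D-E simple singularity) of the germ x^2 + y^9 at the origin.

The Hessian of f at 0 has rank 1. Corank 1: A-series; mu = 8 gives A_8.

A_{8}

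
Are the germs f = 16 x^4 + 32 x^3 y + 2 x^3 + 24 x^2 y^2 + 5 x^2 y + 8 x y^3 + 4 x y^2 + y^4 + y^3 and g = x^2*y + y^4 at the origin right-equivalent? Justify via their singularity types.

The Hessian of f at 0 has rank 0. Corank 2; j^3 = (x + y)^2*(2*x + y) has shape L^2 M (L != M), so D-series; mu = 5 gives D_5. The Hessian of g at 0 has rank 0. Corank 2; j^3 = x^2*y has shape L^2 M (L != M), so D-series; mu = 5 gives D_5. Both have type D_5, hence right-equivalent.

Yes.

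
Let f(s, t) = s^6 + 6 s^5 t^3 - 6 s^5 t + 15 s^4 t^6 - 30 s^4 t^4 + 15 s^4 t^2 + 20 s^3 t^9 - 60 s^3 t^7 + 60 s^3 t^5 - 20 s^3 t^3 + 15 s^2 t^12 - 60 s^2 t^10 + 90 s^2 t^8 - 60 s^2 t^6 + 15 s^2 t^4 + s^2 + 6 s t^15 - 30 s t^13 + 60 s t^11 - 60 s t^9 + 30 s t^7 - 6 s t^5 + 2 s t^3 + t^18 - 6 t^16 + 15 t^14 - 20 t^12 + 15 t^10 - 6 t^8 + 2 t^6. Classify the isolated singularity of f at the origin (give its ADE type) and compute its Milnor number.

The Hessian of f at 0 is [[2, 0], [0, 0]] with rank 1, so corank 1. A Groebner basis of the Jacobian ideal J(f) in C{s,t} is {s*t^2, s + t^3, s^2}; counting standard monomials gives mu = 5. Corank 1: A-series; mu = 5 gives A_5.

Type A5, Milnor number mu = 5.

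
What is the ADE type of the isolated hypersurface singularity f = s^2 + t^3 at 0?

A2

The Hessian of f at 0 has rank 1. Corank 1: A-series; mu = 2 gives A_2.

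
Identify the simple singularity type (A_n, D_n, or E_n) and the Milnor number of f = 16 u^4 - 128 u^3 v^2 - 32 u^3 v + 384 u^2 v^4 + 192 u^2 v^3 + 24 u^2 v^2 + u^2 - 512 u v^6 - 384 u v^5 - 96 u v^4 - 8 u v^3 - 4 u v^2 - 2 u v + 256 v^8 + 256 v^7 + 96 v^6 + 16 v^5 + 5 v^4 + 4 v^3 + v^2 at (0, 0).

Type A_3, Milnor number mu = 3.

The Hessian of f at 0 has rank 1. Corank 1: A-series; mu = 3 gives A_3.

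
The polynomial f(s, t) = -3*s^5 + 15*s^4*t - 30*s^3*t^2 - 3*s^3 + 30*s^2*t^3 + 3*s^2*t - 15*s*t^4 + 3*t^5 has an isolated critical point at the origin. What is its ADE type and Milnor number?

Type D_6, Milnor number mu = 6.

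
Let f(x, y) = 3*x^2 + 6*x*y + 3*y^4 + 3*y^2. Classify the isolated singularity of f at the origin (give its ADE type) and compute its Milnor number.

Type A_{3}, Milnor number mu = 3.

The Hessian of f at 0 is [[6, 6], [6, 6]] with rank 1, so corank 1. A Groebner basis of the Jacobian ideal J(f) in C{x,y} is {y^3, x + y}; counting standard monomials gives mu = 3. Corank 1: A-series; mu = 3 gives A_3.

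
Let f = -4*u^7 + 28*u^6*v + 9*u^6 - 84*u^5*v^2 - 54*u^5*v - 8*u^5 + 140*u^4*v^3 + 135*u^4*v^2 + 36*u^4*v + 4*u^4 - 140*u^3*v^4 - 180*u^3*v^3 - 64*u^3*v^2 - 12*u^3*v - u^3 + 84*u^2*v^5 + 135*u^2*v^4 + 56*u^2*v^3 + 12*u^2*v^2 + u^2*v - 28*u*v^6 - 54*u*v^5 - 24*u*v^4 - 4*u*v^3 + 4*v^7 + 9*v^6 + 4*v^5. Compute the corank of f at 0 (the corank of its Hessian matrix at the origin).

Hessian at 0 has rank 0.

2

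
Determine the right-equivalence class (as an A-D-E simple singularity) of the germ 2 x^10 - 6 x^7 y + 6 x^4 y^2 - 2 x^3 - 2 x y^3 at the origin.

E_{7}

The Hessian of f at 0 is [[0, 0], [0, 0]] with rank 0, so corank 2. A Groebner basis of the Jacobian ideal J(f) in C{x,y} is {x^3, x*y^2, 3*x^2 + y^3}; counting standard monomials gives mu = 7. Corank 2; j^3 = -2*x^3 is a perfect cube, so E-series; the 4-jet and mu = 7 give E_7.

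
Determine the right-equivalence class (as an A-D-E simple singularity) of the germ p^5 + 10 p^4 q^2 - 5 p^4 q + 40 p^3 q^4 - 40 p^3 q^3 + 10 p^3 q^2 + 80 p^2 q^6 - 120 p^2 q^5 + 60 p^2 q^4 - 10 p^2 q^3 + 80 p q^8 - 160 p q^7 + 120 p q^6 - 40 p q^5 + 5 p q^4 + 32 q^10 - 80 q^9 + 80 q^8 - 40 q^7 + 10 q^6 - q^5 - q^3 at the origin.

The Hessian of f at 0 has rank 0. Corank 2; j^3 = -q^3 is a perfect cube, so E-series; the 5-jet and mu = 8 give E_8.

E_8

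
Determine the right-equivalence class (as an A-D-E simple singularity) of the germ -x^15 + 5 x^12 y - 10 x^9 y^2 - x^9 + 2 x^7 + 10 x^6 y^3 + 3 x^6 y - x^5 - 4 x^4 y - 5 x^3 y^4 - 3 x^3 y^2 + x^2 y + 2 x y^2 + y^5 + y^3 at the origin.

D6

The Hessian of f at 0 is [[0, 0], [0, 0]] with rank 0, so corank 2. A Groebner basis of the Jacobian ideal J(f) in C{x,y} is {x*y + y^4 + y^2, x*y^2 + y^3, x^2 - 3*x*y - 4*y^2}; counting standard monomials gives mu = 6. Corank 2; j^3 = y*(x + y)^2 has shape L^2 M (L != M), so D-series; mu = 6 gives D_6.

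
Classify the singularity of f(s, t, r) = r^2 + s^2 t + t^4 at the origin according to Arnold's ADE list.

D_{5}

The Hessian of f at 0 has rank 1. Corank 2; j^3 = s^2*t has shape L^2 M (L != M), so D-series; mu = 5 gives D_5.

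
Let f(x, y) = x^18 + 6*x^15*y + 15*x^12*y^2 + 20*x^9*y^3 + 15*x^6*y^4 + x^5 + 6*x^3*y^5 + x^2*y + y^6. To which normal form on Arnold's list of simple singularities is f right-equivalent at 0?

D_{7}

The Hessian of f at 0 has rank 0. Corank 2; j^3 = x^2*y has shape L^2 M (L != M), so D-series; mu = 7 gives D_7.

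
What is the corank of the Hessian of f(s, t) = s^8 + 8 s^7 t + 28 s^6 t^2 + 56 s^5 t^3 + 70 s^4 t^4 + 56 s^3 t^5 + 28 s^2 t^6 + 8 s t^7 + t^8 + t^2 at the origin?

1

Hessian at 0 has rank 1.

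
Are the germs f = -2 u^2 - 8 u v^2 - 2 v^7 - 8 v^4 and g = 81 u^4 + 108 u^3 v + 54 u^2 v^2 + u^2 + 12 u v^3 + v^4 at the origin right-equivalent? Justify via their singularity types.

No.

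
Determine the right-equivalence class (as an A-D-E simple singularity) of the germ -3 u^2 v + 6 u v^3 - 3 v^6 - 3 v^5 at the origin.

D_{7}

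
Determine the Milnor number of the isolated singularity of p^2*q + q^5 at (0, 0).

The Hessian of f at 0 has rank 0. Corank 2; j^3 = p^2*q has shape L^2 M (L != M), so D-series; mu = 6 gives D_6.

6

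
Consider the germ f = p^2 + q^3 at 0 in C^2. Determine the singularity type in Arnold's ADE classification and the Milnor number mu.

The Hessian of f at 0 is [[2, 0], [0, 0]] with rank 1, so corank 1. A Groebner basis of the Jacobian ideal J(f) in C{p,q} is {q^2, p}; counting standard monomials gives mu = 2. Corank 1: A-series; mu = 2 gives A_2.

Type A_2, Milnor number mu = 2.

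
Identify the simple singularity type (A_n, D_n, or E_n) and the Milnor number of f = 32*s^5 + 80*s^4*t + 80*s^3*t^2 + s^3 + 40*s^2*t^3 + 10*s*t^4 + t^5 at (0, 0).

Type E_8, Milnor number mu = 8.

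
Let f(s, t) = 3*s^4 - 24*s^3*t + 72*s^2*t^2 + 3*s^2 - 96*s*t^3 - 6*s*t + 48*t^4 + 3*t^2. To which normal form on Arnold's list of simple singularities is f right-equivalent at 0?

The Hessian of f at 0 has rank 1. Corank 1: A-series; mu = 3 gives A_3.

A3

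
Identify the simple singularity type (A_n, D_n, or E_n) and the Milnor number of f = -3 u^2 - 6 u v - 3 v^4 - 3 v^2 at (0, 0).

Type A_{3}, Milnor number mu = 3.

The Hessian of f at 0 has rank 1. Corank 1: A-series; mu = 3 gives A_3.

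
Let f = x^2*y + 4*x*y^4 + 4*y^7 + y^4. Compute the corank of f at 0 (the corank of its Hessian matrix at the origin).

2

The Hessian at 0 is [[0, 0], [0, 0]] of rank 0; hence corank 2.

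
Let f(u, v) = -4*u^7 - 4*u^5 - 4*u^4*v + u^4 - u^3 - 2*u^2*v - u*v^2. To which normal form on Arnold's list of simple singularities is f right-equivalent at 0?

D5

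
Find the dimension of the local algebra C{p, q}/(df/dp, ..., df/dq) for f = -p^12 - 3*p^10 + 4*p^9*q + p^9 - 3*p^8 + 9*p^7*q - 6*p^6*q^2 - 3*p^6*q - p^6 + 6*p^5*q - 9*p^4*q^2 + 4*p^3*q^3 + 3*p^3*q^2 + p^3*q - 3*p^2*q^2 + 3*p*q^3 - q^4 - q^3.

7

The Hessian of f at 0 is [[0, 0], [0, 0]] with rank 0, so corank 2. A Groebner basis of the Jacobian ideal J(f) in C{p,q} is {p^3 - 3*p*q^2 - 3*q^2, p^2*q - 2*p*q^2, q^3}; counting standard monomials gives mu = 7. Corank 2; j^3 = -q^3 is a perfect cube, so E-series; the 4-jet and mu = 7 give E_7.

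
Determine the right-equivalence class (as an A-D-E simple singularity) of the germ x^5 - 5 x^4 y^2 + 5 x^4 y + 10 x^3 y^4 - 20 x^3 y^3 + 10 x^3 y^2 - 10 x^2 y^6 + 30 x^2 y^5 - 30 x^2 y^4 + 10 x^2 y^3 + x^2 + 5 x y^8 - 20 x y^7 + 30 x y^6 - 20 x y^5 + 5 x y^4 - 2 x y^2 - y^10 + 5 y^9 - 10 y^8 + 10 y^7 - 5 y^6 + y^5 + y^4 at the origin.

A_4

The Hessian of f at 0 is [[2, 0], [0, 0]] with rank 1, so corank 1. A Groebner basis of the Jacobian ideal J(f) in C{x,y} is {x^2, -x + y^2}; counting standard monomials gives mu = 4. Corank 1: A-series; mu = 4 gives A_4.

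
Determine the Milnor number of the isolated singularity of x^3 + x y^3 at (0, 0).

The Hessian of f at 0 has rank 0. Corank 2; j^3 = x^3 is a perfect cube, so E-series; the 4-jet and mu = 7 give E_7.

7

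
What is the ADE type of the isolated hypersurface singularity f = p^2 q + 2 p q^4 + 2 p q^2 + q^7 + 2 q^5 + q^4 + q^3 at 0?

D_5

The Hessian of f at 0 is [[0, 0], [0, 0]] with rank 0, so corank 2. A Groebner basis of the Jacobian ideal J(f) in C{p,q} is {p^3 - p^2/4 + q^2/4, p^2/4 + q^3 - q^2/4, p*q + q^2}; counting standard monomials gives mu = 5. Corank 2; j^3 = q*(p + q)^2 has shape L^2 M (L != M), so D-series; mu = 5 gives D_5.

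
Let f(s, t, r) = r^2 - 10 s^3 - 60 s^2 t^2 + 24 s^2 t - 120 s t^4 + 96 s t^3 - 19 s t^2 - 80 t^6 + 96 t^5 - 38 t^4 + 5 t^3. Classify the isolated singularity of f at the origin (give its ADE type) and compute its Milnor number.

Type D4, Milnor number mu = 4.

The Hessian of f at 0 has rank 1. Corank 2; j^3 = -(s - t)*(10*s^2 - 14*s*t + 5*t^2) splits into three distinct lines over C (the quadratic factor has nonzero discriminant), so D_4.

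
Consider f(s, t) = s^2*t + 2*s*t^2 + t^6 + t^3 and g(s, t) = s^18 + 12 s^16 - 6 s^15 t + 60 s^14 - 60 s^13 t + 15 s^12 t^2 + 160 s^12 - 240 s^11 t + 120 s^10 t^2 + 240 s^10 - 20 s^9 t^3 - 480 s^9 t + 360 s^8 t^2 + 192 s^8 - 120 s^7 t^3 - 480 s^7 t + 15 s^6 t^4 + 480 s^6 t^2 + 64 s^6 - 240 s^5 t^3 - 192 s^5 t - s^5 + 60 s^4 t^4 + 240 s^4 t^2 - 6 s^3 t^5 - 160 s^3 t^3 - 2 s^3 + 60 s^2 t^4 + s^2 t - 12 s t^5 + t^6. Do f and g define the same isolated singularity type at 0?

Yes.

The Hessian of f at 0 is [[0, 0], [0, 0]] with rank 0, so corank 2. A Groebner basis of the Jacobian ideal J(f) in C{s,t} is {s^2/6 + t^5 - t^2/6, s^3 + t^3, s*t + t^2}; counting standard monomials gives mu = 7. Corank 2; j^3 = t*(s + t)^2 has shape L^2 M (L != M), so D-series; mu = 7 gives D_7. The Hessian of g at 0 is [[0, 0], [0, 0]] with rank 0, so corank 2. A Groebner basis of the Jacobian ideal J(g) in C{s,t} is {s*t/12 + t^5, s*t^2, s^2 - s*t/2}; counting standard monomials gives mu = 7. Corank 2; j^3 = -s^2*(2*s - t) has shape L^2 M (L != M), so D-series; mu = 7 gives D_7. Both have type D_7, hence right-equivalent.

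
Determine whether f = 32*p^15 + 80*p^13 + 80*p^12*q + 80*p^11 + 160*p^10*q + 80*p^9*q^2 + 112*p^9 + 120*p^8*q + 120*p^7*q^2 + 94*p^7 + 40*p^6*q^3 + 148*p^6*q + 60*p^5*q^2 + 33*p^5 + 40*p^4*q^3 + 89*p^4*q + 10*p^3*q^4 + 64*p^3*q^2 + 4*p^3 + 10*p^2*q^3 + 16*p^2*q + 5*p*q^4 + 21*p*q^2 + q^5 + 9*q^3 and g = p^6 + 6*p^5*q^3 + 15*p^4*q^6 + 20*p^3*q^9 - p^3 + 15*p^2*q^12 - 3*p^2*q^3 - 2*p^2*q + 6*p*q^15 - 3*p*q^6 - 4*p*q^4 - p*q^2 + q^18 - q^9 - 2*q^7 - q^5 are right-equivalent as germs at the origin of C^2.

No.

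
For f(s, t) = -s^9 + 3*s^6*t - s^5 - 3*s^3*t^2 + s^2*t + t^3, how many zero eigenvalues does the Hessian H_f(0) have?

2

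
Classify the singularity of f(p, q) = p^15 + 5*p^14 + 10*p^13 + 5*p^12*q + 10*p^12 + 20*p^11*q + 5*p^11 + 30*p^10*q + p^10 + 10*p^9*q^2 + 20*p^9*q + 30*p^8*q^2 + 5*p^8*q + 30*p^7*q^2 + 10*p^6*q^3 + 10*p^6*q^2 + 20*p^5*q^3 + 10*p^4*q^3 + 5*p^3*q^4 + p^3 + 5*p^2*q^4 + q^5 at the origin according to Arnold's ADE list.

The Hessian of f at 0 has rank 0. Corank 2; j^3 = p^3 is a perfect cube, so E-series; the 5-jet and mu = 8 give E_8.

E_8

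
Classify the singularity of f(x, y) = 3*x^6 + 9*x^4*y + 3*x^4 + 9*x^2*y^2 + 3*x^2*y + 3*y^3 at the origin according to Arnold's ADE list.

The Hessian of f at 0 has rank 0. Corank 2; j^3 = 3*y*(x^2 + y^2) splits into three distinct lines over C (the quadratic factor has nonzero discriminant), so D_4.

D4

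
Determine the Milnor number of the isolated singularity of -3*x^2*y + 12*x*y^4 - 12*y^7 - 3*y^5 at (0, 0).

6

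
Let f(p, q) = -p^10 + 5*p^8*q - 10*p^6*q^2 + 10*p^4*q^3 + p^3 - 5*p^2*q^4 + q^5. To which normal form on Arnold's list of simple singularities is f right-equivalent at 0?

E_8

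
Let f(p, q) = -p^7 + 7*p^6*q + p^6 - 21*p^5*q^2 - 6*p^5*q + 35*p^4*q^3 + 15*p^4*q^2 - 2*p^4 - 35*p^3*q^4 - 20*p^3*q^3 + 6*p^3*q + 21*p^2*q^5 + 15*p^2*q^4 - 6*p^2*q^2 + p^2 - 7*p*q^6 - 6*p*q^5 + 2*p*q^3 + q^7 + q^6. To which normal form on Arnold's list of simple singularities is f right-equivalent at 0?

A_{6}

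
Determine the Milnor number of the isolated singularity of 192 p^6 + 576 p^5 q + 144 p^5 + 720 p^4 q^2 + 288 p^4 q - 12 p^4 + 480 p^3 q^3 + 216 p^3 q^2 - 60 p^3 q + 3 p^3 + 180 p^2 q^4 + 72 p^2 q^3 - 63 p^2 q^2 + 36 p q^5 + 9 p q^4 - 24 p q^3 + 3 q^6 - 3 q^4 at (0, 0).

The Hessian of f at 0 has rank 0. Corank 2; j^3 = 3*p^3 is a perfect cube, so E-series; the 4-jet and mu = 6 give E_6.

6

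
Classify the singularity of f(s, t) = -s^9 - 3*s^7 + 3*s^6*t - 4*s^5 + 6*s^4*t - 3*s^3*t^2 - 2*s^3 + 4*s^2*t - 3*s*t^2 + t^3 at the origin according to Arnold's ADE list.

D4

The Hessian of f at 0 is [[0, 0], [0, 0]] with rank 0, so corank 2. A Groebner basis of the Jacobian ideal J(f) in C{s,t} is {t^3, s^2 - 3*t^2/2, s*t - 3*t^2/2}; counting standard monomials gives mu = 4. Corank 2; j^3 = -(s - t)*(2*s^2 - 2*s*t + t^2) splits into three distinct lines over C (the quadratic factor has nonzero discriminant), so D_4.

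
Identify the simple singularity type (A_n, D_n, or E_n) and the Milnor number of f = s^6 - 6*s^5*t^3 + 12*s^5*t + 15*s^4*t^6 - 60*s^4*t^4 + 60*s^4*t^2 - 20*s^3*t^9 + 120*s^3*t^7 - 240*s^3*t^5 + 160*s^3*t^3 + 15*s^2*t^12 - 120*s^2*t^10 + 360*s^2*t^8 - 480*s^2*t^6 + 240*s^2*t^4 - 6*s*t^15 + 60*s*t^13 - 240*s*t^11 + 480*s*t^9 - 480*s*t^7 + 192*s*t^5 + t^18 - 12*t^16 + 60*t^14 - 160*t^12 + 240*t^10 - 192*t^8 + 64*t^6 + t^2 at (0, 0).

The Hessian of f at 0 is [[0, 0], [0, 2]] with rank 1, so corank 1. A Groebner basis of the Jacobian ideal J(f) in C{s,t} is {s^5, t}; counting standard monomials gives mu = 5. Corank 1: A-series; mu = 5 gives A_5.

Type A5, Milnor number mu = 5.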